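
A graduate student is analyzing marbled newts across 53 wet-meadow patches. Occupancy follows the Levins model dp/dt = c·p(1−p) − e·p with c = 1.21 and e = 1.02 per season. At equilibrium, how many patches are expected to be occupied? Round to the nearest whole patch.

p* = 1 − e/c = 1 − 1.02/1.21 = 0.1570.
Expected occupied patches = N × p* = 53 × 0.1570 = 8.32 ≈ 8.

8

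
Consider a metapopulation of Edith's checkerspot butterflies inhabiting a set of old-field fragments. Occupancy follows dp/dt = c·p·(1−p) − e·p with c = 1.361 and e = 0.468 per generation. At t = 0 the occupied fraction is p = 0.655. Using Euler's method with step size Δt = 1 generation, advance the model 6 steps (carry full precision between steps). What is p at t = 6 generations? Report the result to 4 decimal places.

0.6561

Update rule: p ← p + [c·p·(1−p) − e·p]·Δt with Δt = 1.
p: 0.65500 → 0.65601  (Δp = +0.00101)
p: 0.65601 → 0.65612  (Δp = +0.00011)
p: 0.65612 → 0.65613  (Δp = +0.00001)
p: 0.65613 → 0.65614  (Δp = +0.00000)
p: 0.65614 → 0.65614  (Δp = +0.00000)
p: 0.65614 → 0.65614  (Δp = +0.00000)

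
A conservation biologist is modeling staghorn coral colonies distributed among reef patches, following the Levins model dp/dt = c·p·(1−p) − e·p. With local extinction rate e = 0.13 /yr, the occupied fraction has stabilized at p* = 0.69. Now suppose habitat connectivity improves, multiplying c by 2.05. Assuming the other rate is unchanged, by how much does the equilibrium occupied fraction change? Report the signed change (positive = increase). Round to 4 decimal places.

Balance c(1−p*) = e gives c = e/(1 − 0.69000) = 0.13/0.31000 = 0.41935.
New p* = 1 − e/c = 1 − 0.13000/0.85967 = 0.84878.
Δp* = 0.84878 − 0.69000 = +0.15878.

0.1588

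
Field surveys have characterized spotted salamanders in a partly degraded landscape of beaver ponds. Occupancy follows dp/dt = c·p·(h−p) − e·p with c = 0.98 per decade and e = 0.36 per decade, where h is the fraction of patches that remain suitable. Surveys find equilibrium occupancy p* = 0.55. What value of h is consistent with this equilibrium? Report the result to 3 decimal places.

0.917

At equilibrium c(h−p*) = e, so h = p* + e/c.
h = 0.55 + 0.36/0.98 = 0.55 + 0.3673 = 0.9173.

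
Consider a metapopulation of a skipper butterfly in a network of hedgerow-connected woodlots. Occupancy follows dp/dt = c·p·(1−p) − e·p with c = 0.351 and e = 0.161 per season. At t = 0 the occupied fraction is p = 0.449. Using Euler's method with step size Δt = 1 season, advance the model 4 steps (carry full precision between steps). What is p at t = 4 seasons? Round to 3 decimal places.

Update rule: p ← p + [c·p·(1−p) − e·p]·Δt with Δt = 1.
step 1: Δp = +0.01455, p = 0.46355
step 2: Δp = +0.01265, p = 0.47620
step 3: Δp = +0.01088, p = 0.48708
step 4: Δp = +0.00927, p = 0.49635

0.496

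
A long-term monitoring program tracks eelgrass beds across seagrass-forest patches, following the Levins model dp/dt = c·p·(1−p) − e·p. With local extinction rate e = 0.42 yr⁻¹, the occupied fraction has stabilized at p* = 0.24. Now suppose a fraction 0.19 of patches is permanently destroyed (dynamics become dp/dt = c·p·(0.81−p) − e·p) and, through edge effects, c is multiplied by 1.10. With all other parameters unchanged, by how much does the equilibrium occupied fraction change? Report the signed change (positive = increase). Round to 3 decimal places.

-0.121

Balance c(1−p*) = e gives c = e/(1 − 0.24000) = 0.42/0.76000 = 0.55263.
New p* = 0.81 − e/c = 0.81 − 0.42000/0.60789 = 0.11909.
Δp* = 0.11909 − 0.24000 = -0.12091.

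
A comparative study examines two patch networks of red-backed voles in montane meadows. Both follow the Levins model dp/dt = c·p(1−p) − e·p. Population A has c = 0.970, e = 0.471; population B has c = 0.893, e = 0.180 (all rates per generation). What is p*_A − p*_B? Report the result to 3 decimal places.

A: p*_A = 1 − 0.471/0.970 = 0.5144.
B: p*_B = 1 − 0.180/0.893 = 0.7984.
p*_A − p*_B = 0.5144 − 0.7984 = -0.2840.

-0.284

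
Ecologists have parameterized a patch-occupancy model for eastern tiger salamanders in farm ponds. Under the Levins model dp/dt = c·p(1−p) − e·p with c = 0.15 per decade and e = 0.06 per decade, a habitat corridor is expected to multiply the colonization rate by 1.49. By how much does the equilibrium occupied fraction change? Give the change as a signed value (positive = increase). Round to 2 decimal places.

0.13

Before: p* = 1 − 0.06/0.15 = 0.6000.
After the change, c = 0.2235, e = 0.06, so p* = 1 − 0.06/0.2235 = 0.7315.
Δp* = 0.7315 − 0.6000 = +0.1315.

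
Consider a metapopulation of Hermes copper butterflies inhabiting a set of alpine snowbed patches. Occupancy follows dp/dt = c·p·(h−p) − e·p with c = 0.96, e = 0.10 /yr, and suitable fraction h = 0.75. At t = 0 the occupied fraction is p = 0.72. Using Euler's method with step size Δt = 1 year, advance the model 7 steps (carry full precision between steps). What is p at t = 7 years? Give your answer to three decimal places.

Update rule: p ← p + [c·p·(h−p) − e·p]·Δt with Δt = 1.
p: 0.72000 → 0.66874  (Δp = -0.05126)
p: 0.66874 → 0.65403  (Δp = -0.01470)
p: 0.65403 → 0.64888  (Δp = -0.00515)
p: 0.64888 → 0.64698  (Δp = -0.00190)
p: 0.64698 → 0.64627  (Δp = -0.00071)
p: 0.64627 → 0.64600  (Δp = -0.00027)
p: 0.64600 → 0.64590  (Δp = -0.00010)

0.646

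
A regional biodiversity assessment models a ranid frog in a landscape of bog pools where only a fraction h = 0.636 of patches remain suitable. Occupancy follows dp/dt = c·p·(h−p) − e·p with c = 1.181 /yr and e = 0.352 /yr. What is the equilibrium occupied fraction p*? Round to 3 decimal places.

Setting dp/dt = 0 and dividing by p* gives c·(h−p*) = e.
So p* = h − e/c = 0.636 − 0.352/1.181 = 0.636 − 0.2981 = 0.3379.

0.338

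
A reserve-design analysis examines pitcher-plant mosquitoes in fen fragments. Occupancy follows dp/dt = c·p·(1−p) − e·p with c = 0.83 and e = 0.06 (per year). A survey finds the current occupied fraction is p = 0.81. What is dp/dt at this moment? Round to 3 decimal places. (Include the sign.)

Colonization term: c·p·(1−p) = 0.83×0.81×0.1900 = 0.12774.
Extinction term: e·p = 0.04860.
dp/dt = 0.12774 − 0.04860 = 0.07914.

0.079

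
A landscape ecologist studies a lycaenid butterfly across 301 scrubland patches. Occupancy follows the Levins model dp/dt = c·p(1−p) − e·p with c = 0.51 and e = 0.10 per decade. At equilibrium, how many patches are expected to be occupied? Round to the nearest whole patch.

p* = 1 − e/c = 1 − 0.10/0.51 = 0.8039.
Expected occupied patches = N × p* = 301 × 0.8039 = 241.98 ≈ 242.

242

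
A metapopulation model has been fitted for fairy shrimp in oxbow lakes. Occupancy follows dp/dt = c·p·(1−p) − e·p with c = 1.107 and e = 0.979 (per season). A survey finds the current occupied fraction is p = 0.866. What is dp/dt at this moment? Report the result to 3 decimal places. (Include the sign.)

-0.719

Colonization term: c·p·(1−p) = 1.107×0.866×0.1340 = 0.12846.
Extinction term: e·p = 0.84781.
dp/dt = 0.12846 − 0.84781 = -0.71935.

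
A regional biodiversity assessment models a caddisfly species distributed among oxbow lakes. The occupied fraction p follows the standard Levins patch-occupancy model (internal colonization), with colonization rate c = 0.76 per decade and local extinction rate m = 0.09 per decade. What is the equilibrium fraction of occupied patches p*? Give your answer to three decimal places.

At equilibrium, colonization balances extinction: c·p*·(1−p*) = m·p*.
So p* = 1 − m/c = 1 − 0.09/0.76 = 1 − 0.1184 = 0.8816.

0.882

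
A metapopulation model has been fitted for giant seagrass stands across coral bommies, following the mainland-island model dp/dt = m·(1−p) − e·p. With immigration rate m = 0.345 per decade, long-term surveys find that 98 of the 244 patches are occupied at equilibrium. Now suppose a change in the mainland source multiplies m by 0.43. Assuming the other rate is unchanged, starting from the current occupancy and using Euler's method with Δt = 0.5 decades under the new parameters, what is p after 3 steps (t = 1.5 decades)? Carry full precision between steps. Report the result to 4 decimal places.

0.2771

Observed p* = 98/244 = 0.40164.
Balance m(1−p*) = e·p* gives e = m(1−p*)/p* = 0.345×0.59836/0.40164 = 0.51398.
Starting from p₀ = 0.40164; update p ← p + (dp/dt)·Δt with the new parameters.
t = 0.5: p = 0.40164 + (-0.05883) = 0.34281
t = 1: p = 0.34281 + (-0.03935) = 0.30346
t = 1.5: p = 0.30346 + (-0.02632) = 0.27714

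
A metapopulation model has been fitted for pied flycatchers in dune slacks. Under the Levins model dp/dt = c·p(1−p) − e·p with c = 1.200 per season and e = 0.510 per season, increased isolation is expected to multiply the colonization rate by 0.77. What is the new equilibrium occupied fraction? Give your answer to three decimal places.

0.448

Before: p* = 1 − 0.510/1.200 = 0.5750.
After the change, c = 0.924, e = 0.51, so p* = 1 − 0.51/0.924 = 0.4481.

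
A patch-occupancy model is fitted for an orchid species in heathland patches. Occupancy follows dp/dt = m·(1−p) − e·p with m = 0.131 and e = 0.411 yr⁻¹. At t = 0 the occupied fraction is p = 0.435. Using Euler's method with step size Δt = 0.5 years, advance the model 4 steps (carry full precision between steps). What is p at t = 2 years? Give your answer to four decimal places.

0.2963

Update rule: p ← p + [m·(1−p) − e·p]·Δt with Δt = 0.5.
step 1: Δp = -0.05239, p = 0.38261
step 2: Δp = -0.03819, p = 0.34443
step 3: Δp = -0.02784, p = 0.31659
step 4: Δp = -0.02030, p = 0.29629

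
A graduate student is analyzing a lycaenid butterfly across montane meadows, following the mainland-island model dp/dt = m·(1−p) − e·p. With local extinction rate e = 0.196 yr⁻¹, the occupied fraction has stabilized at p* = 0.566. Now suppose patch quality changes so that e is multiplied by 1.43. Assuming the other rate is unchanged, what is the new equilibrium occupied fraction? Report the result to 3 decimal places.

Balance m(1−p*) = e·p* gives m = e·p*/(1−p*) = 0.196×0.56600/0.43400 = 0.25561.
New p* = m/(m+e) = 0.25561/(0.25561+0.28028) = 0.47698.

0.477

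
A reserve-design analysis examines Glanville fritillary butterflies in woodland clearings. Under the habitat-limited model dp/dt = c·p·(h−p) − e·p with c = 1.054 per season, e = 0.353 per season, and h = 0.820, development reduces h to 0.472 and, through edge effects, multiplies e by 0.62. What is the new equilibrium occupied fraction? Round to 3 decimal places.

0.264

Before: p* = h − e/c = 0.820 − 0.353/1.054 = 0.820 − 0.3349 = 0.4851.
After: c = 1.054, e = 0.21886, h = 0.472; p* = 0.472 − 0.21886/1.054 = 0.2644.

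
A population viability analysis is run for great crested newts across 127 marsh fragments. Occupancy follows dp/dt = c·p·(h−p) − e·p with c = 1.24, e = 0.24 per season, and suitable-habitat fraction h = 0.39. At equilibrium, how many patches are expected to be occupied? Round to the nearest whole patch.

p* = h − e/c = 0.39 − 0.1935 = 0.1965.
Expected occupied patches = N × p* = 127 × 0.1965 = 24.95 ≈ 25.

25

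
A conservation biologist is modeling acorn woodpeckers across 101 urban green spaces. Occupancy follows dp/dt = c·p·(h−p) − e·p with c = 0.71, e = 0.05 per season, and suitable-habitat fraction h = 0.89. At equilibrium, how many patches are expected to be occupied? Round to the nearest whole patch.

p* = h − e/c = 0.89 − 0.0704 = 0.8196.
Expected occupied patches = N × p* = 101 × 0.8196 = 82.78 ≈ 83.

83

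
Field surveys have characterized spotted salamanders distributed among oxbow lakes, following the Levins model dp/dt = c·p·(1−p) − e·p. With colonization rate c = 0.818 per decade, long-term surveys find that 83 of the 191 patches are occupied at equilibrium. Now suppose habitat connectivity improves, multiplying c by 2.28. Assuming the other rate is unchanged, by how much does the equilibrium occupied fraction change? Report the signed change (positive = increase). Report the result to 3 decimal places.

Observed p* = 83/191 = 0.43455.
Balance c(1−p*) = e gives e = 0.818×(1 − 0.43455) = 0.46254.
New p* = 1 − e/c = 1 − 0.46254/1.86504 = 0.75199.
Δp* = 0.75199 − 0.43455 = +0.31744.

0.317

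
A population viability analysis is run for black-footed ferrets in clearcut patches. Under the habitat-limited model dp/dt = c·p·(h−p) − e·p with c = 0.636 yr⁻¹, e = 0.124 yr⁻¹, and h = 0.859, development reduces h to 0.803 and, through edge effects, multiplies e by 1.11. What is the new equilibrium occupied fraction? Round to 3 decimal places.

Before: p* = h − e/c = 0.859 − 0.124/0.636 = 0.859 − 0.1950 = 0.6640.
After: c = 0.636, e = 0.13764, h = 0.803; p* = 0.803 − 0.13764/0.636 = 0.5866.

0.587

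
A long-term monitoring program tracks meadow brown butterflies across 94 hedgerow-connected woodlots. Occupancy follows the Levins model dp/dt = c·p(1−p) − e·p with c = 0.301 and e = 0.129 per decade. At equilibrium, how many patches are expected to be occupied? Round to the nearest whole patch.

p* = 1 − e/c = 1 − 0.129/0.301 = 0.5714.
Expected occupied patches = N × p* = 94 × 0.5714 = 53.71 ≈ 54.

54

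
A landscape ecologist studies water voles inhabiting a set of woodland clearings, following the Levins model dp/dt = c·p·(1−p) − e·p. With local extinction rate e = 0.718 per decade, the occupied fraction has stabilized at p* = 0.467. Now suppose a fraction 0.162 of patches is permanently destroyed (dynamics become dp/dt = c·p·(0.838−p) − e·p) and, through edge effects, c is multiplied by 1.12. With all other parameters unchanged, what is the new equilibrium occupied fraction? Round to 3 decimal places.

0.362

Balance c(1−p*) = e gives c = e/(1 − 0.46700) = 0.718/0.53300 = 1.34709.
New p* = 0.838 − e/c = 0.838 − 0.71800/1.50874 = 0.36211.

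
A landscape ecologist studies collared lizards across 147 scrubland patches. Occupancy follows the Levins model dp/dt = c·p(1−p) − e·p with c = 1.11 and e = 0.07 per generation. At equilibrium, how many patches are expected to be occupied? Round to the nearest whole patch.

p* = 1 − e/c = 1 − 0.07/1.11 = 0.9369.
Expected occupied patches = N × p* = 147 × 0.9369 = 137.73 ≈ 138.

138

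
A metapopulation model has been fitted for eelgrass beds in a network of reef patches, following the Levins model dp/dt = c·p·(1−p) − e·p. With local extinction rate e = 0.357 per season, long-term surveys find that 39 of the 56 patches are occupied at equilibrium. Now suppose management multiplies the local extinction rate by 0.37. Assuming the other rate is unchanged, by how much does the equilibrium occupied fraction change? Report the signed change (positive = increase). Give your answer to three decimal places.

0.191

Observed p* = 39/56 = 0.69643.
Balance c(1−p*) = e gives c = e/(1 − 0.69643) = 0.357/0.30357 = 1.17601.
New p* = 1 − e/c = 1 − 0.13209/1.17601 = 0.88768.
Δp* = 0.88768 − 0.69643 = +0.19125.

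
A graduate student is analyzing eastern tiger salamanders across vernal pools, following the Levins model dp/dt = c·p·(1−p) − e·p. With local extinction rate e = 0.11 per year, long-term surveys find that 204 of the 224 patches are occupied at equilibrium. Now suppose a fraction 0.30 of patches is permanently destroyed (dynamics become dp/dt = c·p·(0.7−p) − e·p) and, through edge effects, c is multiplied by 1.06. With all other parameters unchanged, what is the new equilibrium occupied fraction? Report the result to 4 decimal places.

0.6158

Observed p* = 204/224 = 0.91071.
Balance c(1−p*) = e gives c = e/(1 − 0.91071) = 0.11/0.08929 = 1.23194.
New p* = 0.7 − e/c = 0.7 − 0.11000/1.30586 = 0.61576.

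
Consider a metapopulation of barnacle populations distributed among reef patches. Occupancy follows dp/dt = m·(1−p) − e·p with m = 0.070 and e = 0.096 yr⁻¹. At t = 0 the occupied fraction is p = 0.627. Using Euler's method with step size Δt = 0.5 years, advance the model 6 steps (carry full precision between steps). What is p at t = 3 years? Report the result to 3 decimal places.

0.544

Update rule: p ← p + [m·(1−p) − e·p]·Δt with Δt = 0.5.
p: 0.62700 → 0.60996  (Δp = -0.01704)
p: 0.60996 → 0.59433  (Δp = -0.01563)
p: 0.59433 → 0.58000  (Δp = -0.01433)
p: 0.58000 → 0.56686  (Δp = -0.01314)
p: 0.56686 → 0.55481  (Δp = -0.01205)
p: 0.55481 → 0.54376  (Δp = -0.01105)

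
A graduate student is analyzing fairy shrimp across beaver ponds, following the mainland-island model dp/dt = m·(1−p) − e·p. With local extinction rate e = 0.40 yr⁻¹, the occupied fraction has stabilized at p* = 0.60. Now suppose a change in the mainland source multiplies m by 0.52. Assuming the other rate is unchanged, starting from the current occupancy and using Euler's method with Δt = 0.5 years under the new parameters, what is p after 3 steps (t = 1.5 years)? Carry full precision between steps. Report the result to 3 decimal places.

0.481

Balance m(1−p*) = e·p* gives m = e·p*/(1−p*) = 0.40×0.60000/0.40000 = 0.60000.
Starting from p₀ = 0.60000; update p ← p + (dp/dt)·Δt with the new parameters.
p: 0.60000 → 0.54240  (Δp = -0.05760)
p: 0.54240 → 0.50531  (Δp = -0.03709)
p: 0.50531 → 0.48142  (Δp = -0.02389)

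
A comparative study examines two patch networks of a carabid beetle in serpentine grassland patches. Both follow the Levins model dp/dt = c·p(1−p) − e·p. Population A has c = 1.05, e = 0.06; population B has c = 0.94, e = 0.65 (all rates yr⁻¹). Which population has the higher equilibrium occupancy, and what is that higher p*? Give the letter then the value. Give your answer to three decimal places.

A, 0.943

A: p*_A = 1 − 0.06/1.05 = 0.9429.
B: p*_B = 1 − 0.65/0.94 = 0.3085.
A is higher at 0.9429.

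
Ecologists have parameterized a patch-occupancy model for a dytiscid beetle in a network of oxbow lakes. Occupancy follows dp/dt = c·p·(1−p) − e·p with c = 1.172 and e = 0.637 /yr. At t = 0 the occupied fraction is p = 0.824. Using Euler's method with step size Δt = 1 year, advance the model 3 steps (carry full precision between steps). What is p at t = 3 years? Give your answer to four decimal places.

0.4591

Update rule: p ← p + [c·p·(1−p) − e·p]·Δt with Δt = 1.
step 1: Δp = -0.35492, p = 0.46908
step 2: Δp = -0.00692, p = 0.46216
step 3: Δp = -0.00307, p = 0.45908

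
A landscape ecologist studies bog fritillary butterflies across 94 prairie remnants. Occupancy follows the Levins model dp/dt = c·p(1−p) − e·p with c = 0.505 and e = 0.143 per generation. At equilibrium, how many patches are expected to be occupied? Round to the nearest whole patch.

67

p* = 1 − e/c = 1 − 0.143/0.505 = 0.7168.
Expected occupied patches = N × p* = 94 × 0.7168 = 67.38 ≈ 67.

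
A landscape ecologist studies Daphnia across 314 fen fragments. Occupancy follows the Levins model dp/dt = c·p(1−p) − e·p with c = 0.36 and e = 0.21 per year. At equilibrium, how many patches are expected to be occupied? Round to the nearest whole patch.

131

p* = 1 − e/c = 1 − 0.21/0.36 = 0.4167.
Expected occupied patches = N × p* = 314 × 0.4167 = 130.83 ≈ 131.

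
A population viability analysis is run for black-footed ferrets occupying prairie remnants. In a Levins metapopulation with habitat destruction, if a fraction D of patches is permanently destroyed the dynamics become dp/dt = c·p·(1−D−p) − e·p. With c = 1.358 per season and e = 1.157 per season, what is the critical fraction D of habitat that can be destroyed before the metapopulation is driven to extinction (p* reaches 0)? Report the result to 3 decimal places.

The nontrivial equilibrium is p* = (1−D) − e/c; extinction occurs when this hits zero.
So D_crit = 1 − e/c = 1 − 1.157/1.358 = 1 − 0.8520 = 0.1480.
Note this equals the original equilibrium occupancy — the Levins extinction-debt result.

0.148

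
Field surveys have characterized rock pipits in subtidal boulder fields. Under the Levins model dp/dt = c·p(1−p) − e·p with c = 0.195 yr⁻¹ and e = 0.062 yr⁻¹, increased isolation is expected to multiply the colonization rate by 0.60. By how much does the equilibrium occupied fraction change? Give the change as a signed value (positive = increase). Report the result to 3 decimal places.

-0.212

Before: p* = 1 − 0.062/0.195 = 0.6821.
After the change, c = 0.117, e = 0.062, so p* = 1 − 0.062/0.117 = 0.4701.
Δp* = 0.4701 − 0.6821 = -0.2120.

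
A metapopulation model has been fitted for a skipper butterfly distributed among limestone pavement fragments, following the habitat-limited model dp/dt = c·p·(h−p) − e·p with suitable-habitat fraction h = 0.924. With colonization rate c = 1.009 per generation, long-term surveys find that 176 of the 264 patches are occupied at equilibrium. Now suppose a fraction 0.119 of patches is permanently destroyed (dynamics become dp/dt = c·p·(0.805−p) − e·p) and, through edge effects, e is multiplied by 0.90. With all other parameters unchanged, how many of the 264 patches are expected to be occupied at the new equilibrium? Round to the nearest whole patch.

151

Observed p* = 176/264 = 0.66667.
Balance c(h−p*) = e gives e = 1.009×(0.924 − 0.66667) = 0.25965.
New p* = 0.805 − e/c = 0.805 − 0.23369/1.00900 = 0.57339.
Expected occupied = 264 × 0.57339 = 151.37 ≈ 151.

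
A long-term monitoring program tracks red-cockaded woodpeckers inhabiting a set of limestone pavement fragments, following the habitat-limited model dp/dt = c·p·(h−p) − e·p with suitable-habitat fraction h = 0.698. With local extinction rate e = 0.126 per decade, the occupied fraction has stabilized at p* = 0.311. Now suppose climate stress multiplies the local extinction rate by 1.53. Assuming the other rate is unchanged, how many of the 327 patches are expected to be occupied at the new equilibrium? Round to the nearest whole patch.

Balance c(h−p*) = e gives c = e/(0.698 − 0.31100) = 0.126/0.38700 = 0.32558.
New p* = 0.698 − e/c = 0.698 − 0.19278/0.32558 = 0.10589.
Expected occupied = 327 × 0.10589 = 34.63 ≈ 35.

35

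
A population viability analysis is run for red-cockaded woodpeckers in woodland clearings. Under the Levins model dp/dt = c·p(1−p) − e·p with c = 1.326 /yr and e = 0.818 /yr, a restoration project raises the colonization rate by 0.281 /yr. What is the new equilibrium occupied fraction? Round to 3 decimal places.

0.491

Before: p* = 1 − 0.818/1.326 = 0.3831.
After the change, c = 1.607, e = 0.818, so p* = 1 − 0.818/1.607 = 0.4910.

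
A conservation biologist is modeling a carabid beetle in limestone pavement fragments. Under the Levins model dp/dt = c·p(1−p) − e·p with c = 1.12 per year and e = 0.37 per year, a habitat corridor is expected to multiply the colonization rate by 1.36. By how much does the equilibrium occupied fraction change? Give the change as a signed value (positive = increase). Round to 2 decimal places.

Before: p* = 1 − 0.37/1.12 = 0.6696.
After the change, c = 1.5232, e = 0.37, so p* = 1 − 0.37/1.5232 = 0.7571.
Δp* = 0.7571 − 0.6696 = +0.0874.

0.09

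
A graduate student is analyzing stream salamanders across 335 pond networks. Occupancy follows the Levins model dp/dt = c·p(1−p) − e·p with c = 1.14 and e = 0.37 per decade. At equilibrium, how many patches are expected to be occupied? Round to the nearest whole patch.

226

p* = 1 − e/c = 1 − 0.37/1.14 = 0.6754.
Expected occupied patches = N × p* = 335 × 0.6754 = 226.27 ≈ 226.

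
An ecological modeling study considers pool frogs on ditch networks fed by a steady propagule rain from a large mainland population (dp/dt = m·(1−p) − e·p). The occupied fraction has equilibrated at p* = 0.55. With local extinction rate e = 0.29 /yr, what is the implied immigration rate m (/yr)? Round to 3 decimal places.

At equilibrium m(1−p*) = e·p*, so m = e·p*/(1−p*).
m = 0.29 × 0.55 / 0.4500 = 0.1595/0.4500 = 0.3544.

0.354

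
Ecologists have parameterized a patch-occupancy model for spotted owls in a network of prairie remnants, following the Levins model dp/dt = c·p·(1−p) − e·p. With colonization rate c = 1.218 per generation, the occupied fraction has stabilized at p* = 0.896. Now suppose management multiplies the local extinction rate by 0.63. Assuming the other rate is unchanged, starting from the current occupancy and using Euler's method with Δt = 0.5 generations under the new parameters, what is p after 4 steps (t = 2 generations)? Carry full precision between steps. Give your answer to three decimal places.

0.933

Balance c(1−p*) = e gives e = 1.218×(1 − 0.89600) = 0.12667.
Starting from p₀ = 0.89600; update p ← p + (dp/dt)·Δt with the new parameters.
  1  |  dp/dt·Δt = +0.020997  |  p_1 = 0.916997
  2  |  dp/dt·Δt = +0.009763  |  p_2 = 0.926760
  3  |  dp/dt·Δt = +0.004357  |  p_3 = 0.931117
  4  |  dp/dt·Δt = +0.001907  |  p_4 = 0.933024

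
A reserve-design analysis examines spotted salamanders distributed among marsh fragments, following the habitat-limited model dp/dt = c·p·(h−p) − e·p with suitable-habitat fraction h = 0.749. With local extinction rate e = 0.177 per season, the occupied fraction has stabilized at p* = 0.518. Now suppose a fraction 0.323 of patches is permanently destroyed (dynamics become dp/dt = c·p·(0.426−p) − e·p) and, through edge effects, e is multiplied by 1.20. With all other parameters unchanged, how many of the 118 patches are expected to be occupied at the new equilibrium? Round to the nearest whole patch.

Balance c(h−p*) = e gives c = e/(0.749 − 0.51800) = 0.177/0.23100 = 0.76623.
New p* = 0.426 − e/c = 0.426 − 0.21240/0.76623 = 0.14880.
Expected occupied = 118 × 0.14880 = 17.56 ≈ 18.

18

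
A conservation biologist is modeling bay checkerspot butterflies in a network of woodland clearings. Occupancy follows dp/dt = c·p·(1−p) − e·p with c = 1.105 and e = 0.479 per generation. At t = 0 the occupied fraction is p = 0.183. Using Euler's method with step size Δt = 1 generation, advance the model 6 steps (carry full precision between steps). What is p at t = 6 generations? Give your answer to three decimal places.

Update rule: p ← p + [c·p·(1−p) − e·p]·Δt with Δt = 1.
p: 0.18300 → 0.26055  (Δp = +0.07755)
p: 0.26055 → 0.34864  (Δp = +0.08809)
p: 0.34864 → 0.43258  (Δp = +0.08394)
p: 0.43258 → 0.49660  (Δp = +0.06402)
p: 0.49660 → 0.53497  (Δp = +0.03837)
p: 0.53497 → 0.55362  (Δp = +0.01865)

0.554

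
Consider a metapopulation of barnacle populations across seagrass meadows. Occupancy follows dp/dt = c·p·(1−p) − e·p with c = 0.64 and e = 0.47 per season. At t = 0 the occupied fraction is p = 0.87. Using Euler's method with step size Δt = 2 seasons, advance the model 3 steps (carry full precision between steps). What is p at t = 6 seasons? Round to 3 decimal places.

Update rule: p ← p + [c·p·(1−p) − e·p]·Δt with Δt = 2.
step 1: Δp = -0.67303, p = 0.19697
step 2: Δp = +0.01731, p = 0.21428
step 3: Δp = +0.01408, p = 0.22836

0.228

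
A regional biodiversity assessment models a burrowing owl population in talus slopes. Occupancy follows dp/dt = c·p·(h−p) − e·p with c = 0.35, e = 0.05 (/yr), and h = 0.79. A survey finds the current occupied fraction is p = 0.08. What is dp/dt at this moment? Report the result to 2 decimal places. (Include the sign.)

0.02

Colonization term: c·p·(h−p) = 0.35×0.08×0.7100 = 0.01988.
Extinction term: e·p = 0.00400.
dp/dt = 0.01988 − 0.00400 = 0.01588.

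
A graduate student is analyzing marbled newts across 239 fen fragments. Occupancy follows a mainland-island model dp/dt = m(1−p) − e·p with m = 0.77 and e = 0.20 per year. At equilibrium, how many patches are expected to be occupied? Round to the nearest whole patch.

p* = m/(m+e) = 0.77/0.9700 = 0.7938.
Expected occupied patches = N × p* = 239 × 0.7938 = 189.72 ≈ 190.

190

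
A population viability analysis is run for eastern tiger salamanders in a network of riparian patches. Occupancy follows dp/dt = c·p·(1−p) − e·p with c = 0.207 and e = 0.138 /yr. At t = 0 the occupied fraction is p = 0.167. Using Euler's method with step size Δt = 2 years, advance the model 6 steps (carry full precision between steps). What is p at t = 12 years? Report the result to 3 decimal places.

0.233

Update rule: p ← p + [c·p·(1−p) − e·p]·Δt with Δt = 2.
t = 2: p = 0.16700 + (+0.01150) = 0.17850
t = 4: p = 0.17850 + (+0.01144) = 0.18994
t = 6: p = 0.18994 + (+0.01128) = 0.20122
t = 8: p = 0.20122 + (+0.01101) = 0.21222
t = 10: p = 0.21222 + (+0.01064) = 0.22286
t = 12: p = 0.22286 + (+0.01019) = 0.23306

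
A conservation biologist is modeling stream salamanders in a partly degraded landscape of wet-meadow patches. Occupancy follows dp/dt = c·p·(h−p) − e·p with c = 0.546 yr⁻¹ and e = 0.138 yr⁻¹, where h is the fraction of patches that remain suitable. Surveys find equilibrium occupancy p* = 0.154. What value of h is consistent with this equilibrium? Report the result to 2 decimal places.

At equilibrium c(h−p*) = e, so h = p* + e/c.
h = 0.154 + 0.138/0.546 = 0.154 + 0.2527 = 0.4067.

0.41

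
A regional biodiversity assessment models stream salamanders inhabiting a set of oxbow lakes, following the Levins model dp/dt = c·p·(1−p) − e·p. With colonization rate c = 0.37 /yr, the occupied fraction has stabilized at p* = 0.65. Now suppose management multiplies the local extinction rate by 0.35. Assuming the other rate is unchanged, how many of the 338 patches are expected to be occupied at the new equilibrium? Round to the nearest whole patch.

Balance c(1−p*) = e gives e = 0.37×(1 − 0.65000) = 0.12950.
New p* = 1 − e/c = 1 − 0.04532/0.37000 = 0.87751.
Expected occupied = 338 × 0.87751 = 296.60 ≈ 297.

297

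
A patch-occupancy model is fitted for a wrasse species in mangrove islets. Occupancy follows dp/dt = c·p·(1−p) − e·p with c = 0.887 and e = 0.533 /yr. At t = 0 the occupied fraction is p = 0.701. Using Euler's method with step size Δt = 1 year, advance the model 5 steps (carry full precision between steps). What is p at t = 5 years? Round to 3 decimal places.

0.413

Update rule: p ← p + [c·p·(1−p) − e·p]·Δt with Δt = 1.
t = 1: p = 0.70100 + (-0.18772) = 0.51328
t = 2: p = 0.51328 + (-0.05199) = 0.46130
t = 3: p = 0.46130 + (-0.02545) = 0.43585
t = 4: p = 0.43585 + (-0.01421) = 0.42164
t = 5: p = 0.42164 + (-0.00843) = 0.41321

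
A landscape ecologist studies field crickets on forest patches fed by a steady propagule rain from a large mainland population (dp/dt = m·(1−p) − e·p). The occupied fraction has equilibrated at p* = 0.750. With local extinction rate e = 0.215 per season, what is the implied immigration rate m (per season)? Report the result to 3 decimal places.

0.645

At equilibrium m(1−p*) = e·p*, so m = e·p*/(1−p*).
m = 0.215 × 0.750 / 0.2500 = 0.1613/0.2500 = 0.6450.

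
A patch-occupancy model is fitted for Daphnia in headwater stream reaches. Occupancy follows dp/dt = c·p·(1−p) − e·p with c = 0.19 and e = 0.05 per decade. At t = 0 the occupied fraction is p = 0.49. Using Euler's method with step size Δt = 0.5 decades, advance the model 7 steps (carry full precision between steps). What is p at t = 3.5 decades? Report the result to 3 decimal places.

0.564

Update rule: p ← p + [c·p·(1−p) − e·p]·Δt with Δt = 0.5.
  1  |  dp/dt·Δt = +0.011491  |  p_1 = 0.501490
  2  |  dp/dt·Δt = +0.011213  |  p_2 = 0.512703
  3  |  dp/dt·Δt = +0.010917  |  p_3 = 0.523620
  4  |  dp/dt·Δt = +0.010606  |  p_4 = 0.534227
  5  |  dp/dt·Δt = +0.010283  |  p_5 = 0.544510
  6  |  dp/dt·Δt = +0.009949  |  p_6 = 0.554459
  7  |  dp/dt·Δt = +0.009607  |  p_7 = 0.564066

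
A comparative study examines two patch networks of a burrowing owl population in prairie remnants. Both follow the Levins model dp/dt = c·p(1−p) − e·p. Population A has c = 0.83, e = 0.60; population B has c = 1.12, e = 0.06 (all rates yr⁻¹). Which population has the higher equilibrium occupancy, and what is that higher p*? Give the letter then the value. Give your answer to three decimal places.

A: p*_A = 1 − 0.60/0.83 = 0.2771.
B: p*_B = 1 − 0.06/1.12 = 0.9464.
B is higher at 0.9464.

B, 0.946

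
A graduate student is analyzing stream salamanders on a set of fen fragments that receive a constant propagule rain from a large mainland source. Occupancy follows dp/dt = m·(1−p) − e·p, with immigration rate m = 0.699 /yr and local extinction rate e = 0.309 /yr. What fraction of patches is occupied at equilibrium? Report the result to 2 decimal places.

Setting dp/dt = 0: m − m·p* = e·p*, so m = (m+e)·p*.
p* = m/(m+e) = 0.699/(0.699+0.309) = 0.699/1.0080 = 0.6935.

0.69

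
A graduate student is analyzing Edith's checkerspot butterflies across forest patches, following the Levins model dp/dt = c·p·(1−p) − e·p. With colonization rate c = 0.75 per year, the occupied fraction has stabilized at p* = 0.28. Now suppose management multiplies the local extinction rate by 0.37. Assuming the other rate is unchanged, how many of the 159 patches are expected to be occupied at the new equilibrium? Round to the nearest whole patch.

117

Balance c(1−p*) = e gives e = 0.75×(1 − 0.28000) = 0.54000.
New p* = 1 − e/c = 1 − 0.19980/0.75000 = 0.73360.
Expected occupied = 159 × 0.73360 = 116.64 ≈ 117.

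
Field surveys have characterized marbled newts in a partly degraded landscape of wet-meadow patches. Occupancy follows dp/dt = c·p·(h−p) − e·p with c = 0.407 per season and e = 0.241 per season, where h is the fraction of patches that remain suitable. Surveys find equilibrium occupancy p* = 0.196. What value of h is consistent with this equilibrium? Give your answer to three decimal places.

At equilibrium c(h−p*) = e, so h = p* + e/c.
h = 0.196 + 0.241/0.407 = 0.196 + 0.5921 = 0.7881.

0.788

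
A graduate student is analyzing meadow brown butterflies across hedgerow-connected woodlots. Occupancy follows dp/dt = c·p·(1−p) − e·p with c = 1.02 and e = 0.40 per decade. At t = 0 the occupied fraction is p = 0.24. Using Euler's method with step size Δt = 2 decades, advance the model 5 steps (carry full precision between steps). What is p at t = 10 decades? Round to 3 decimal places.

Update rule: p ← p + [c·p·(1−p) − e·p]·Δt with Δt = 2.
  1  |  dp/dt·Δt = +0.180096  |  p_1 = 0.420096
  2  |  dp/dt·Δt = +0.160899  |  p_2 = 0.580995
  3  |  dp/dt·Δt = +0.031822  |  p_3 = 0.612816
  4  |  dp/dt·Δt = -0.006217  |  p_4 = 0.606599
  5  |  dp/dt·Δt = +0.001539  |  p_5 = 0.608139

0.608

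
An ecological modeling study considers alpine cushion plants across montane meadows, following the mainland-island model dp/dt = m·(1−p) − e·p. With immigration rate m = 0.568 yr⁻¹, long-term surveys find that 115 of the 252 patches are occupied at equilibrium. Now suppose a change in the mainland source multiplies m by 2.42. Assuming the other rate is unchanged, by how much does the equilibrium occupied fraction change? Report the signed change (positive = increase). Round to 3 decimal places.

0.214

Observed p* = 115/252 = 0.45635.
Balance m(1−p*) = e·p* gives e = m(1−p*)/p* = 0.568×0.54365/0.45635 = 0.67666.
New p* = m/(m+e) = 1.37456/(1.37456+0.67666) = 0.67012.
Δp* = 0.67012 − 0.45635 = +0.21377.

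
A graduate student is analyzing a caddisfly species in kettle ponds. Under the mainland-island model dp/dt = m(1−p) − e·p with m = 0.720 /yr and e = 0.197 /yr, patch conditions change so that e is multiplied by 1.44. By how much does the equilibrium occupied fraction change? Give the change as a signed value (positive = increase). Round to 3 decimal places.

Before: p* = 0.720/(0.720+0.197) = 0.7852.
After: m = 0.72, e = 0.28368; p* = 0.72/1.0037 = 0.7174.
Δp* = 0.7174 − 0.7852 = -0.0678.

-0.068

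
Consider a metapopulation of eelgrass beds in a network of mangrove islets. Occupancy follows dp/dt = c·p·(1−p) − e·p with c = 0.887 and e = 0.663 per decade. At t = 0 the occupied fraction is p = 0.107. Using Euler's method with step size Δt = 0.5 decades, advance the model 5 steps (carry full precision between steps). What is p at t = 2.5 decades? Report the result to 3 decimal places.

0.142

Update rule: p ← p + [c·p·(1−p) − e·p]·Δt with Δt = 0.5.
p: 0.10700 → 0.11391  (Δp = +0.00691)
p: 0.11391 → 0.12091  (Δp = +0.00700)
p: 0.12091 → 0.12797  (Δp = +0.00706)
p: 0.12797 → 0.13504  (Δp = +0.00707)
p: 0.13504 → 0.14207  (Δp = +0.00704)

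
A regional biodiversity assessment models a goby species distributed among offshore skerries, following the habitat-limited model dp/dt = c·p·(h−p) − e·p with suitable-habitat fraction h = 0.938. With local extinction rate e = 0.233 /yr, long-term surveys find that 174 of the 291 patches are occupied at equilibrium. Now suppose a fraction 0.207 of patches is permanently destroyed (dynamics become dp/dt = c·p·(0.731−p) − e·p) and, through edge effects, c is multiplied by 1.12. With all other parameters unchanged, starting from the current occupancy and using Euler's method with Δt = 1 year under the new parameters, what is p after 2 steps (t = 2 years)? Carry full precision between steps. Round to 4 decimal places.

Observed p* = 174/291 = 0.59794.
Balance c(h−p*) = e gives c = e/(0.938 − 0.59794) = 0.233/0.34006 = 0.68517.
Starting from p₀ = 0.59794; update p ← p + (dp/dt)·Δt with the new parameters.
t = 1: p = 0.59794 + (-0.07826) = 0.51967
t = 2: p = 0.51967 + (-0.03681) = 0.48287

0.4829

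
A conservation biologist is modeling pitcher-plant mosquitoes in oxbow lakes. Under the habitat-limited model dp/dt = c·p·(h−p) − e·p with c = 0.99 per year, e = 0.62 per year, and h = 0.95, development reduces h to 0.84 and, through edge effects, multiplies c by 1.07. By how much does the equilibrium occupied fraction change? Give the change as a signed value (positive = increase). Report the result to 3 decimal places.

Before: p* = h − e/c = 0.95 − 0.62/0.99 = 0.95 − 0.6263 = 0.3237.
After: c = 1.0593, e = 0.62, h = 0.84; p* = 0.84 − 0.62/1.0593 = 0.2547.
Δp* = 0.2547 − 0.3237 = -0.0690.

-0.069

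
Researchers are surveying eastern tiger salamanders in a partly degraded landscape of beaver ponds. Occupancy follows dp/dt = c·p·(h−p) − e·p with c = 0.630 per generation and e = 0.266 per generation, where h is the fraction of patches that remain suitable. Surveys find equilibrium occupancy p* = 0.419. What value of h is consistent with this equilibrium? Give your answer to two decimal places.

At equilibrium c(h−p*) = e, so h = p* + e/c.
h = 0.419 + 0.266/0.630 = 0.419 + 0.4222 = 0.8412.

0.84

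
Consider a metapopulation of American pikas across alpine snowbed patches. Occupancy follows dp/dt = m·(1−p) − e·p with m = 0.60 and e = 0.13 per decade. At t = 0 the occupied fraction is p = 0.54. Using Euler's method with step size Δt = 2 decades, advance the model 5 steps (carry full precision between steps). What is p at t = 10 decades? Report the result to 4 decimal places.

Update rule: p ← p + [m·(1−p) − e·p]·Δt with Δt = 2.
t = 2: p = 0.54000 + (+0.41160) = 0.95160
t = 4: p = 0.95160 + (-0.18934) = 0.76226
t = 6: p = 0.76226 + (+0.08709) = 0.84936
t = 8: p = 0.84936 + (-0.04006) = 0.80930
t = 10: p = 0.80930 + (+0.01843) = 0.82772

0.8277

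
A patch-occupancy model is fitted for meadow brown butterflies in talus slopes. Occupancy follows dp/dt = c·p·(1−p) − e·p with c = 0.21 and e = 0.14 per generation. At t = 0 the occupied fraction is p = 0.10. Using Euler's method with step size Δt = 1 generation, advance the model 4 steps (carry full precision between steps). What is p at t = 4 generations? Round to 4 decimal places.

0.1204

Update rule: p ← p + [c·p·(1−p) − e·p]·Δt with Δt = 1.
p: 0.10000 → 0.10490  (Δp = +0.00490)
p: 0.10490 → 0.10993  (Δp = +0.00503)
p: 0.10993 → 0.11509  (Δp = +0.00516)
p: 0.11509 → 0.12036  (Δp = +0.00527)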